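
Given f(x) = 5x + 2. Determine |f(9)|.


f(9) = 47
|47| = 47

47


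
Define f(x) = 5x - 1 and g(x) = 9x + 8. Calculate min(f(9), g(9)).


f(9) = 44
g(9) = 89
min = 44

44


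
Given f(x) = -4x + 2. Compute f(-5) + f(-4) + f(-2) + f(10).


f(-5) = 22
f(-4) = 18
f(-2) = 10
f(10) = -38
Sum = 12

12


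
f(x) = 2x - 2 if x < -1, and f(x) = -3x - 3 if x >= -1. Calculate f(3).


-12


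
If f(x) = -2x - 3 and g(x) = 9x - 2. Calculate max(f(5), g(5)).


43


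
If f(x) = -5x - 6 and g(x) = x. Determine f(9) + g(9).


f(9) = -51
g(9) = 9
Sum = -42

-42


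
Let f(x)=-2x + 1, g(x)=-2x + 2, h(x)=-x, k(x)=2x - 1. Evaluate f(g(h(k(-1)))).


k(-1) = -3
h(-3) = 3
g(3) = -4
f(-4) = 9

9


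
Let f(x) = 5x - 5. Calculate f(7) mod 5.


0


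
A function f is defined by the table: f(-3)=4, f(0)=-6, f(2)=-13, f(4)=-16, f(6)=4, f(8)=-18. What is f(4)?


Reading from the table at x = 4

-16


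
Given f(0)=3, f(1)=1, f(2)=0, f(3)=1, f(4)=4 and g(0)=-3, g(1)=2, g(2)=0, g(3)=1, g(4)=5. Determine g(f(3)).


f(3) = 1
g(1) = 2

2


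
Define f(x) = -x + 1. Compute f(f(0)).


f(0) = 1
f(1) = 0

0


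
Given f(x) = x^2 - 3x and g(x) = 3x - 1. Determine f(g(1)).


g(1) = 2
f(2) = 1*(2)^2 - 3*(2) = -2

-2


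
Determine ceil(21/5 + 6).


21/5 = 4.2
4.2 + 6 = 10.2
ceil(10.2) = 11

11


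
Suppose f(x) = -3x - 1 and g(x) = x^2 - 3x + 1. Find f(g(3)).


g(3) = 1
f(1) = -4

-4


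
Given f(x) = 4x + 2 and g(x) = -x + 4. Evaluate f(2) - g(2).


8


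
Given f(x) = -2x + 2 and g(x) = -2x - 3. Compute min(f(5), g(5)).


f(5) = -8
g(5) = -13
min = -13

-13


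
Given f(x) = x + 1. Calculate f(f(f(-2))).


f(-2) = -1
f(-1) = 0
f(0) = 1

1


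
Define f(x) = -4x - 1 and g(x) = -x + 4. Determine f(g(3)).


g(3) = 1
f(1) = -5

-5


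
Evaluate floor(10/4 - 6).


10/4 = 2.5
2.5 - 6 = -3.5
floor(-3.5) = -4

-4


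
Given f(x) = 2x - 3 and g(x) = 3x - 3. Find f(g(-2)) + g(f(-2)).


f(g(-2)) = -21
g(f(-2)) = -24
Sum = -45

-45


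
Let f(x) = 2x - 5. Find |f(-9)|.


f(-9) = -23
|-23| = 23

23


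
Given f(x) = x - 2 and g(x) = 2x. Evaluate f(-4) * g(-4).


f(-4) = -6
g(-4) = -8
Product = 48

48


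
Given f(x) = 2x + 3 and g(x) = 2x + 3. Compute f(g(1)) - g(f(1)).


f(g(1)) = 13
g(f(1)) = 13
Difference = 0

0


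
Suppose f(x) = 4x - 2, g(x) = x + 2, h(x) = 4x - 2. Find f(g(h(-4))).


h(-4) = -18
g(-18) = -16
f(-16) = -66

-66


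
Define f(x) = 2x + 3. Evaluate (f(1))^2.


f(1) = 5
(5)^2 = 25

25


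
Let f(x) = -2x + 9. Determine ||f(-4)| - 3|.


f(-4) = 17
|17| = 17
|17 - 3| = 14

14


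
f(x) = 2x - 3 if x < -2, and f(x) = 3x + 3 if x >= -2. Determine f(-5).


-5 satisfies x < -2
f(-5) = -13

-13


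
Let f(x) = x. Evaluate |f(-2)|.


f(-2) = -2
|-2| = 2

2


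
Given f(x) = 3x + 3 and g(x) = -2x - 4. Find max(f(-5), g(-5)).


6


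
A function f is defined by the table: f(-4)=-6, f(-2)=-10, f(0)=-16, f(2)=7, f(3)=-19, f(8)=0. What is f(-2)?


Reading from the table at x = -2

-10


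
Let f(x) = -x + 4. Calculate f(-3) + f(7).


f(-3) = 7
f(7) = -3
Sum = 4

4


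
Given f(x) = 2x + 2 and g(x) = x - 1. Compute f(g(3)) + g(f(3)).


13


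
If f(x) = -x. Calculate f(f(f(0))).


f(0) = 0
f(0) = 0
f(0) = 0

0


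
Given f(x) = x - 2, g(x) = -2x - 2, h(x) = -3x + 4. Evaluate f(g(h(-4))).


h(-4) = 16
g(16) = -34
f(-34) = -36

-36


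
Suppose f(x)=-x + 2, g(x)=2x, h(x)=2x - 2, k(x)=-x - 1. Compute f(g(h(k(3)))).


22


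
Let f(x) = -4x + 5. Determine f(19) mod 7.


6


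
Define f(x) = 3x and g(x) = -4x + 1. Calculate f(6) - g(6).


f(6) = 18
g(6) = -23
Difference = 41

41


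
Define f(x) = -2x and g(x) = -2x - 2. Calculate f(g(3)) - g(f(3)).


f(g(3)) = 16
g(f(3)) = 10
Difference = 6

6


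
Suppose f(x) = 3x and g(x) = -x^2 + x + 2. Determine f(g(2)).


g(2) = 0
f(0) = 0

0


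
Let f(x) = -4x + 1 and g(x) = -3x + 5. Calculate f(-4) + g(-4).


f(-4) = 17
g(-4) = 17
Sum = 34

34


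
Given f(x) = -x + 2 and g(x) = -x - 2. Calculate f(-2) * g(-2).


f(-2) = 4
g(-2) = 0
Product = 0

0


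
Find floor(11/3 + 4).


11/3 = 3.6667
3.6667 + 4 = 7.6667
floor(7.6667) = 7

7


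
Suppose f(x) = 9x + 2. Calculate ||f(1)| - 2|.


f(1) = 11
|11| = 11
|11 - 2| = 9

9


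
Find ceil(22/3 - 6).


2


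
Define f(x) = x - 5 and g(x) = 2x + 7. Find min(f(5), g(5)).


f(5) = 0
g(5) = 17
min = 0

0


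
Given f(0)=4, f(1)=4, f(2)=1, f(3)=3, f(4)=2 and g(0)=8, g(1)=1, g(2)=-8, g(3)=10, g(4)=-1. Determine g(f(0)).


-1


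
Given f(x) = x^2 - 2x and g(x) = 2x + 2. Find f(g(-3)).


24


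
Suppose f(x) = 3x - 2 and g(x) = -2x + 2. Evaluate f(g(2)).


g(2) = -2
f(-2) = -8

-8


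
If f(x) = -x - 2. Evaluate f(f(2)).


f(2) = -4
f(-4) = 2

2


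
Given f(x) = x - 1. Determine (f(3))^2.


f(3) = 2
(2)^2 = 4

4


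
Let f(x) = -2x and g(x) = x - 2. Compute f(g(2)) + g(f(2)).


f(g(2)) = 0
g(f(2)) = -6
Sum = -6

-6


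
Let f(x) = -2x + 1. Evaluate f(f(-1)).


f(-1) = 3
f(3) = -5

-5


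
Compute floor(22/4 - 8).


22/4 = 5.5
5.5 - 8 = -2.5
floor(-2.5) = -3

-3


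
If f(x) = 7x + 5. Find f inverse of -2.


Solve 7x + 5 = -2
x = (-2 - 5) / 7 = -1

-1


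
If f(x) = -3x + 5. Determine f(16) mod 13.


9


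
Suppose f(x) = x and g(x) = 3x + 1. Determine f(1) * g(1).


f(1) = 1
g(1) = 4
Product = 4

4


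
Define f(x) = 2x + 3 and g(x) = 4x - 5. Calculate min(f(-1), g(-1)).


f(-1) = 1
g(-1) = -9
min = -9

-9


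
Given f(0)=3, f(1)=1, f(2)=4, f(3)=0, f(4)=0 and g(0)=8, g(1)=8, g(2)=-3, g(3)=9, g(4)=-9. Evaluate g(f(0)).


f(0) = 3
g(3) = 9

9


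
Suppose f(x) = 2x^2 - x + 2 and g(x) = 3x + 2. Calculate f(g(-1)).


g(-1) = -1
f(-1) = 2*(-1)^2 - 1*(-1) + 2 = 5

5


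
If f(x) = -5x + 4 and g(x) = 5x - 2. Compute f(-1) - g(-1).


f(-1) = 9
g(-1) = -7
Difference = 16

16


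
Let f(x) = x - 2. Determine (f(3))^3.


f(3) = 1
(1)^3 = 1

1


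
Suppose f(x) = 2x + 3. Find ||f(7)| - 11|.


f(7) = 17
|17| = 17
|17 - 11| = 6

6


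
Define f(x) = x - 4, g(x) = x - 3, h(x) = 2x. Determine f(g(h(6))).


h(6) = 12
g(12) = 9
f(9) = 5

5


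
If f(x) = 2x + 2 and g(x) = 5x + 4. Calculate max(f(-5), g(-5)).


f(-5) = -8
g(-5) = -21
max = -8

-8


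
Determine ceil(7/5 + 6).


7/5 = 1.4
1.4 + 6 = 7.4
ceil(7.4) = 8

8


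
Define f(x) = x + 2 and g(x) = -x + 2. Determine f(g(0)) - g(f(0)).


4


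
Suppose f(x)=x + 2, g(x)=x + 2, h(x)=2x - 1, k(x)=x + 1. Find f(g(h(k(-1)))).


k(-1) = 0
h(0) = -1
g(-1) = 1
f(1) = 3

3


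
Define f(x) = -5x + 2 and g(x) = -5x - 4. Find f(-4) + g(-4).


f(-4) = 22
g(-4) = 16
Sum = 38

38


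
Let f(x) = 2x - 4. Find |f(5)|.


f(5) = 6
|6| = 6

6


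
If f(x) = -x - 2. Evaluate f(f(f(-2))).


f(-2) = 0
f(0) = -2
f(-2) = 0

0


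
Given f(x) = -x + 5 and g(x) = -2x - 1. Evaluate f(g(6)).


g(6) = -13
f(-13) = 18

18


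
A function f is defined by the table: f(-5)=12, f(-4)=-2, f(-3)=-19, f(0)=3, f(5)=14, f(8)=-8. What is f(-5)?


Reading from the table at x = -5

12


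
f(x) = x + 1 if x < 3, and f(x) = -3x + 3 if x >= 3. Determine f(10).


-27


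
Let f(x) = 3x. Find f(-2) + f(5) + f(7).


30


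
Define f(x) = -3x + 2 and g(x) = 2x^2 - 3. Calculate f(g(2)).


-13


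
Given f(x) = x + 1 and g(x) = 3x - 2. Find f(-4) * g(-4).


f(-4) = -3
g(-4) = -14
Product = 42

42


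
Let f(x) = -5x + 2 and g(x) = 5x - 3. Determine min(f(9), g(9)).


f(9) = -43
g(9) = 42
min = -43

-43


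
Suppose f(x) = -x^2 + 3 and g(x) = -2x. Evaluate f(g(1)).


g(1) = -2
f(-2) = (-1)*(-2)^2 + 3 = -1

-1


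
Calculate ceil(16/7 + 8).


16/7 = 2.2857
2.2857 + 8 = 10.2857
ceil(10.2857) = 11

11


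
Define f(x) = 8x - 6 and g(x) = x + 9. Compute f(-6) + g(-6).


f(-6) = -54
g(-6) = 3
Sum = -51

-51


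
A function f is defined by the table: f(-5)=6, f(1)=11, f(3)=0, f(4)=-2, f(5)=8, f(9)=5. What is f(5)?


Reading from the table at x = 5

8


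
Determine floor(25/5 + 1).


25/5 = 5
5 + 1 = 6
floor(6) = 6

6


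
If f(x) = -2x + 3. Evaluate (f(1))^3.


f(1) = 1
(1)^3 = 1

1


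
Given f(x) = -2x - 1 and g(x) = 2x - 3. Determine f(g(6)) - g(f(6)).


f(g(6)) = -19
g(f(6)) = -29
Difference = 10

10


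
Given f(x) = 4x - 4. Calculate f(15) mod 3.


f(15) = 56
56 mod 3 = 2

2


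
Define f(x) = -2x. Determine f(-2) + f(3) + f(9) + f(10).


f(-2) = 4
f(3) = -6
f(9) = -18
f(10) = -20
Sum = -40

-40


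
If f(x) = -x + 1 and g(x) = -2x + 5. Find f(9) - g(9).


5


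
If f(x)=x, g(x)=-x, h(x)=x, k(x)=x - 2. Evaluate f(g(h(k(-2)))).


k(-2) = -4
h(-4) = -4
g(-4) = 4
f(4) = 4

4


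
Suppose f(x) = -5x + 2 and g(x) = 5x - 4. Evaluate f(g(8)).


g(8) = 36
f(36) = -178

-178


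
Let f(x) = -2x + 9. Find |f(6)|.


f(6) = -3
|-3| = 3

3


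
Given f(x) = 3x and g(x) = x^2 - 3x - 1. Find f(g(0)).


g(0) = -1
f(-1) = -3

-3


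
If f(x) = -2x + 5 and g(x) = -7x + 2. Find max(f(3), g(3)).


f(3) = -1
g(3) = -19
max = -1

-1


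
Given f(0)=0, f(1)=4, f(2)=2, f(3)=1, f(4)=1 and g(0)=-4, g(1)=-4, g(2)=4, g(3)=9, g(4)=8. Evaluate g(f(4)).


-4


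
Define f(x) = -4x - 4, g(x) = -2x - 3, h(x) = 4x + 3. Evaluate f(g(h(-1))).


h(-1) = -1
g(-1) = -1
f(-1) = 0

0


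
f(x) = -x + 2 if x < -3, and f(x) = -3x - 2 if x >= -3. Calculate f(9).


9 satisfies x >= -3
f(9) = -29

-29


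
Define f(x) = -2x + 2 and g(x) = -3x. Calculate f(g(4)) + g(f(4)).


f(g(4)) = 26
g(f(4)) = 18
Sum = 44

44


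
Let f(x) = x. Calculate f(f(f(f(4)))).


f(4) = 4
f(4) = 4
f(4) = 4
f(4) = 4

4


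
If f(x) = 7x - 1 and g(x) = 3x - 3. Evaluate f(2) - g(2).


f(2) = 13
g(2) = 3
Difference = 10

10


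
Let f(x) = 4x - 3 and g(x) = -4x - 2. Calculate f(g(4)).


g(4) = -18
f(-18) = -75

-75


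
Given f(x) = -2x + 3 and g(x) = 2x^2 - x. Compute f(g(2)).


-9


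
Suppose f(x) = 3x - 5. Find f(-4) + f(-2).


f(-4) = -17
f(-2) = -11
Sum = -28

-28


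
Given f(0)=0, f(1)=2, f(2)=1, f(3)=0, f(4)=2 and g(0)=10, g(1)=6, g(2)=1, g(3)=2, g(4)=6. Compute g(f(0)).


10


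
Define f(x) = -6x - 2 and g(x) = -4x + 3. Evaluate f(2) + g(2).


f(2) = -14
g(2) = -5
Sum = -19

-19


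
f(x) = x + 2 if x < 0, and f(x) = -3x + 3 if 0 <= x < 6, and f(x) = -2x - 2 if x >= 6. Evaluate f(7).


7 satisfies x >= 6
f(7) = -16

-16


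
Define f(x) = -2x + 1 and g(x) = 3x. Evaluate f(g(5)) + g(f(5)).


f(g(5)) = -29
g(f(5)) = -27
Sum = -56

-56


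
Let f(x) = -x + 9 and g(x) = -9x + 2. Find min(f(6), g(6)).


-52


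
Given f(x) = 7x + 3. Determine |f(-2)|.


11


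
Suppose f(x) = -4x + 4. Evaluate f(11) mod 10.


f(11) = -40
-40 mod 10 = 0

0


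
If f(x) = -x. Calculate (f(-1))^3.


f(-1) = 1
(1)^3 = 1

1


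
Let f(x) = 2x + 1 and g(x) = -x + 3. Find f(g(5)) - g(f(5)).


f(g(5)) = -3
g(f(5)) = -8
Difference = 5

5


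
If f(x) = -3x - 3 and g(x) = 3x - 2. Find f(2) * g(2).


f(2) = -9
g(2) = 4
Product = -36

-36


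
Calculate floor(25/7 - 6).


25/7 = 3.5714
3.5714 - 6 = -2.4286
floor(-2.4286) = -3

-3


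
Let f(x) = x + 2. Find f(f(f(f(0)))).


8


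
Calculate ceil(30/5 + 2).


30/5 = 6
6 + 2 = 8
ceil(8) = 8

8


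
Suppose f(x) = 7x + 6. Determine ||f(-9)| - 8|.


49


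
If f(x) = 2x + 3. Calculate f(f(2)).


f(2) = 7
f(7) = 17

17


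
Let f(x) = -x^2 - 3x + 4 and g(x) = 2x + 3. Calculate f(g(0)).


g(0) = 3
f(3) = (-1)*(3)^2 - 3*(3) + 4 = -14

-14


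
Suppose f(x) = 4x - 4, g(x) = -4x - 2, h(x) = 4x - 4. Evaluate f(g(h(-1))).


h(-1) = -8
g(-8) = 30
f(30) = 116

116


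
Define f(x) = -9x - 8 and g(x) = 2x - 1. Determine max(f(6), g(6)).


f(6) = -62
g(6) = 11
max = 11

11


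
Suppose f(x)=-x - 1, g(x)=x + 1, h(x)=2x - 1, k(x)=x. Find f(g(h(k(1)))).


-3


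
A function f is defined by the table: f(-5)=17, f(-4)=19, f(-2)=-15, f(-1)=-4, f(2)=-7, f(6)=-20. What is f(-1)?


Reading from the table at x = -1

-4


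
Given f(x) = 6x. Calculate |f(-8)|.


48


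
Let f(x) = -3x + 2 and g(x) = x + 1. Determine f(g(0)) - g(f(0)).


f(g(0)) = -1
g(f(0)) = 3
Difference = -4

-4


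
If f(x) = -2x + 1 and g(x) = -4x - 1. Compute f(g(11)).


g(11) = -45
f(-45) = 91

91


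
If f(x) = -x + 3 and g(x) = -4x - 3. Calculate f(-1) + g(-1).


f(-1) = 4
g(-1) = 1
Sum = 5

5


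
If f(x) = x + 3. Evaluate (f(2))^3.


125


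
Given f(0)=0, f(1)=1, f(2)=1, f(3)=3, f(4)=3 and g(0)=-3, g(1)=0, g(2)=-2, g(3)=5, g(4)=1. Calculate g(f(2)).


f(2) = 1
g(1) = 0

0


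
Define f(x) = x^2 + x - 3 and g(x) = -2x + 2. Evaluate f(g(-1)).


g(-1) = 4
f(4) = 1*(4)^2 + 1*(4) - 3 = 17

17


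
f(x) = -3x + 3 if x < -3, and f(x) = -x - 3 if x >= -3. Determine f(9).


-12


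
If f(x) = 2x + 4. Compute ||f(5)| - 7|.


f(5) = 14
|14| = 14
|14 - 7| = 7

7


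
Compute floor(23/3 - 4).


23/3 = 7.6667
7.6667 - 4 = 3.6667
floor(3.6667) = 3

3


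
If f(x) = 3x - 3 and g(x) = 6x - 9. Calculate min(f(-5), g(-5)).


f(-5) = -18
g(-5) = -39
min = -39

-39


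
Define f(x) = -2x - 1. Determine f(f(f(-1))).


f(-1) = 1
f(1) = -3
f(-3) = 5

5


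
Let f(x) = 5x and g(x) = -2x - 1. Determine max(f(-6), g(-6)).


f(-6) = -30
g(-6) = 11
max = 11

11


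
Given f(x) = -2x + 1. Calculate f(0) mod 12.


f(0) = 1
1 mod 12 = 1

1


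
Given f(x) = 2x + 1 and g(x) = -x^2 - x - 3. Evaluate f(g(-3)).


g(-3) = -9
f(-9) = -17

-17


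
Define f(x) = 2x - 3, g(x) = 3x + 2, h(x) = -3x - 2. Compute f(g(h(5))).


h(5) = -17
g(-17) = -49
f(-49) = -101

-101


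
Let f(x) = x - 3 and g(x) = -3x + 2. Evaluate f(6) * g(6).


f(6) = 3
g(6) = -16
Product = -48

-48


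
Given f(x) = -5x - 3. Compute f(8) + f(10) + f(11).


f(8) = -43
f(10) = -53
f(11) = -58
Sum = -154

-154


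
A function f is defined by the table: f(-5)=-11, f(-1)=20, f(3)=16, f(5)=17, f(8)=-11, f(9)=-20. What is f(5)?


17


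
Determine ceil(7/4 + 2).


7/4 = 1.75
1.75 + 2 = 3.75
ceil(3.75) = 4

4


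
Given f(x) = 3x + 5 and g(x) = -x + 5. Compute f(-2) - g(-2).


f(-2) = -1
g(-2) = 7
Difference = -8

-8


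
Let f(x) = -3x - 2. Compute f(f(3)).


f(3) = -11
f(-11) = 31

31


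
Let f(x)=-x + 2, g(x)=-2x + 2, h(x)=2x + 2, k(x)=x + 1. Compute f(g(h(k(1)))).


12


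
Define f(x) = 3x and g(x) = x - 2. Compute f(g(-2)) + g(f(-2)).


f(g(-2)) = -12
g(f(-2)) = -8
Sum = -20

-20


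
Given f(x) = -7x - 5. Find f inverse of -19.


Solve -7x - 5 = -19
x = (-19 + 5) / (-7) = 2

2


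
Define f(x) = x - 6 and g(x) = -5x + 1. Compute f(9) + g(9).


-41


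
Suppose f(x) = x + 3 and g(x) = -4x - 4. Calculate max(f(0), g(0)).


f(0) = 3
g(0) = -4
max = 3

3


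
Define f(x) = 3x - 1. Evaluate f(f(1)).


5


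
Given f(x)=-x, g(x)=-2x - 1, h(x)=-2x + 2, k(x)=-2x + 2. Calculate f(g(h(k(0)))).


-3


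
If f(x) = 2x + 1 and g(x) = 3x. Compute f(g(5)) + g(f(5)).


f(g(5)) = 31
g(f(5)) = 33
Sum = 64

64


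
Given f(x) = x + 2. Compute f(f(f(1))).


f(1) = 3
f(3) = 5
f(5) = 7

7


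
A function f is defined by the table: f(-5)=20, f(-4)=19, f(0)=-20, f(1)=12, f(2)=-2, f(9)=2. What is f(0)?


Reading from the table at x = 0

-20


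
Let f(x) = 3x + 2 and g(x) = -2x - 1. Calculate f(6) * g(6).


f(6) = 20
g(6) = -13
Product = -260

-260


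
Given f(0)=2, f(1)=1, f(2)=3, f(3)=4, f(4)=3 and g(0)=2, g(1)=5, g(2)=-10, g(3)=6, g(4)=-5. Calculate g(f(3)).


f(3) = 4
g(4) = -5

-5


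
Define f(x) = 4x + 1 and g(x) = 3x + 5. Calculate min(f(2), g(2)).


9


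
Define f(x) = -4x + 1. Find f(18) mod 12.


1


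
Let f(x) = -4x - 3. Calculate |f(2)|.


f(2) = -11
|-11| = 11

11


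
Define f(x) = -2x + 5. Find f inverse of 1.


Solve -2x + 5 = 1
x = (1 - 5) / (-2) = 2

2


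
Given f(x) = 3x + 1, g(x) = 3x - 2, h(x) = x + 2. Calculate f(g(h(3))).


h(3) = 5
g(5) = 13
f(13) = 40

40


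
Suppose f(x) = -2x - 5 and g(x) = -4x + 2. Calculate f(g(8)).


g(8) = -30
f(-30) = 55

55


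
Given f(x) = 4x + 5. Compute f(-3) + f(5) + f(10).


f(-3) = -7
f(5) = 25
f(10) = 45
Sum = 63

63


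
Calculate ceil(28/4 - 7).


0


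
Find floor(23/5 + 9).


23/5 = 4.6
4.6 + 9 = 13.6
floor(13.6) = 13

13


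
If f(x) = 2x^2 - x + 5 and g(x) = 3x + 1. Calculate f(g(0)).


g(0) = 1
f(1) = 2*(1)^2 - 1*(1) + 5 = 6

6


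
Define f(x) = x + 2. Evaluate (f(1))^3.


f(1) = 3
(3)^3 = 27

27


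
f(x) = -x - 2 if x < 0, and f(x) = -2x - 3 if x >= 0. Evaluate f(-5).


-5 satisfies x < 0
f(-5) = 3

3


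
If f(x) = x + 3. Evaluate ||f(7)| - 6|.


f(7) = 10
|10| = 10
|10 - 6| = 4

4


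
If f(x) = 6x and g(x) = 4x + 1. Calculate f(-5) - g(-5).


f(-5) = -30
g(-5) = -19
Difference = -11

-11


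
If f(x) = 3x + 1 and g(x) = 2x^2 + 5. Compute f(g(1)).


22


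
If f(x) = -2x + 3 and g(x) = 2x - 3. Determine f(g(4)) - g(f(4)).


6


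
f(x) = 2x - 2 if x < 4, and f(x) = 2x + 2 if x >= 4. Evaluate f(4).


4 satisfies x >= 4
f(4) = 10

10


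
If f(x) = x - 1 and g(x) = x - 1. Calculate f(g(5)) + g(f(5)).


f(g(5)) = 3
g(f(5)) = 3
Sum = 6

6


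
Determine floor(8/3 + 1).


3


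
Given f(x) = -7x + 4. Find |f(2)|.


10


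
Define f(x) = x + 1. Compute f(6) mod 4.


f(6) = 7
7 mod 4 = 3

3


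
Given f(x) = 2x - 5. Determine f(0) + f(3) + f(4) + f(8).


f(0) = -5
f(3) = 1
f(4) = 3
f(8) = 11
Sum = 10

10


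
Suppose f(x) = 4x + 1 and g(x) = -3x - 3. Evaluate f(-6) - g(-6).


f(-6) = -23
g(-6) = 15
Difference = -38

-38


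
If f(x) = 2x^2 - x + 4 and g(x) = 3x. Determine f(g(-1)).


g(-1) = -3
f(-3) = 2*(-3)^2 - 1*(-3) + 4 = 25

25


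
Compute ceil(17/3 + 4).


17/3 = 5.6667
5.6667 + 4 = 9.6667
ceil(9.6667) = 10

10


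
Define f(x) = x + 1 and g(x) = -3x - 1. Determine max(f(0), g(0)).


f(0) = 1
g(0) = -1
max = 1

1


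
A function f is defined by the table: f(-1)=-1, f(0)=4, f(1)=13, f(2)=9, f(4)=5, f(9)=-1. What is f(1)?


Reading from the table at x = 1

13


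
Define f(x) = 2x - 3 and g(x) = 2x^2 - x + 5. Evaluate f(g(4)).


g(4) = 33
f(33) = 63

63


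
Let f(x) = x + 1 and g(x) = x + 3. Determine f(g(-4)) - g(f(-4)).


f(g(-4)) = 0
g(f(-4)) = 0
Difference = 0

0


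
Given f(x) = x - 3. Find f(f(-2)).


f(-2) = -5
f(-5) = -8

-8


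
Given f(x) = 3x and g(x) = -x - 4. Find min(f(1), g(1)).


f(1) = 3
g(1) = -5
min = -5

-5


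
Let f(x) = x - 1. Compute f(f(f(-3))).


f(-3) = -4
f(-4) = -5
f(-5) = -6

-6


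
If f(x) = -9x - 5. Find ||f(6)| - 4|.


f(6) = -59
|-59| = 59
|59 - 4| = 55

55


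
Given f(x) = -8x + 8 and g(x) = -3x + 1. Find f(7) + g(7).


-68


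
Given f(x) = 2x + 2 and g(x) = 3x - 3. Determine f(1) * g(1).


0


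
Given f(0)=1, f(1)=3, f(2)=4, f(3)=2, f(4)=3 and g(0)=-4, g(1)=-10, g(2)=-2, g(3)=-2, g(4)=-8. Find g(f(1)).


f(1) = 3
g(3) = -2

-2


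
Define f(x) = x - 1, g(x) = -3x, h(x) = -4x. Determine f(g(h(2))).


h(2) = -8
g(-8) = 24
f(24) = 23

23


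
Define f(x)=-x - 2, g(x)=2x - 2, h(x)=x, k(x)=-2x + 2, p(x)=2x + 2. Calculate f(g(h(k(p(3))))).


p(3) = 8
k(8) = -14
h(-14) = -14
g(-14) = -30
f(-30) = 28

28


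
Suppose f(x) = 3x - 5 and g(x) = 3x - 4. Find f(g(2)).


g(2) = 2
f(2) = 1

1


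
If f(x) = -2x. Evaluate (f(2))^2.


16


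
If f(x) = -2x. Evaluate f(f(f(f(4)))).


f(4) = -8
f(-8) = 16
f(16) = -32
f(-32) = 64

64


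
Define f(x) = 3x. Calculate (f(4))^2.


144


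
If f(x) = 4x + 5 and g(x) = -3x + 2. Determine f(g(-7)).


97


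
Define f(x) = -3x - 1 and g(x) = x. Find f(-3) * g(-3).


f(-3) = 8
g(-3) = -3
Product = -24

-24


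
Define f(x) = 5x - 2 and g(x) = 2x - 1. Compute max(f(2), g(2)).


f(2) = 8
g(2) = 3
max = 8

8


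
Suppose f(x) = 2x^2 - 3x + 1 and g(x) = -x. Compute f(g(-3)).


g(-3) = 3
f(3) = 2*(3)^2 - 3*(3) + 1 = 10

10


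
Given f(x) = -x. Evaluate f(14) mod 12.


f(14) = -14
-14 mod 12 = 10

10


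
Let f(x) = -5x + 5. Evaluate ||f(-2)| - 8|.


f(-2) = 15
|15| = 15
|15 - 8| = 7

7


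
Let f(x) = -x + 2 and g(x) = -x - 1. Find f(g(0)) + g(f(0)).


f(g(0)) = 3
g(f(0)) = -3
Sum = 0

0


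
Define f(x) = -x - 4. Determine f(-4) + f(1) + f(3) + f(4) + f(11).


f(-4) = 0
f(1) = -5
f(3) = -7
f(4) = -8
f(11) = -15
Sum = -35

-35


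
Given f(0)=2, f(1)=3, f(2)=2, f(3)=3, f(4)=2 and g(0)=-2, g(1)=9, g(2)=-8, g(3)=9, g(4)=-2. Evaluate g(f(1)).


f(1) = 3
g(3) = 9

9


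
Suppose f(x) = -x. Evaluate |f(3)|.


f(3) = -3
|-3| = 3

3


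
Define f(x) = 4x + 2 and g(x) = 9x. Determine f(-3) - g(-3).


f(-3) = -10
g(-3) = -27
Difference = 17

17


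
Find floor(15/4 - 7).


-4


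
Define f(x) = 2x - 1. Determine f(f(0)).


f(0) = -1
f(-1) = -3

-3


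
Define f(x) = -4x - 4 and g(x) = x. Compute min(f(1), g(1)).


f(1) = -8
g(1) = 1
min = -8

-8


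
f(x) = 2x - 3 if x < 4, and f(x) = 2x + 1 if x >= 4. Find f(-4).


-4 satisfies x < 4
f(-4) = -11

-11


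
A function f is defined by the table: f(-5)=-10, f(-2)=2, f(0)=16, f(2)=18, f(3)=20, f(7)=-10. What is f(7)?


Reading from the table at x = 7

-10


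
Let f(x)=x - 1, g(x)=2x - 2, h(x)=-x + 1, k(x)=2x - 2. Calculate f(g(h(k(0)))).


3


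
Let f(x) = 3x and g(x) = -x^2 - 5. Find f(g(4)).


g(4) = -21
f(-21) = -63

-63


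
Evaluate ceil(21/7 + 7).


21/7 = 3
3 + 7 = 10
ceil(10) = 10

10


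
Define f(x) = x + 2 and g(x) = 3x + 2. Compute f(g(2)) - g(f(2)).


f(g(2)) = 10
g(f(2)) = 14
Difference = -4

-4


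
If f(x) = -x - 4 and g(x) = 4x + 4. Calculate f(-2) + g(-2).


f(-2) = -2
g(-2) = -4
Sum = -6

-6


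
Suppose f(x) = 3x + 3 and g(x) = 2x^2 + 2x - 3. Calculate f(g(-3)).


g(-3) = 9
f(9) = 30

30


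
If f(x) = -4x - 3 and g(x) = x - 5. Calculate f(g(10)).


g(10) = 5
f(5) = -23

-23


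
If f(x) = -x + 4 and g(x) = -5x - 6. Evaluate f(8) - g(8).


f(8) = -4
g(8) = -46
Difference = 42

42


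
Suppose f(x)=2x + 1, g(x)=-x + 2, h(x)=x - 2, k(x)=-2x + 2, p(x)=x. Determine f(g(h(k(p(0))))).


p(0) = 0
k(0) = 2
h(2) = 0
g(0) = 2
f(2) = 5

5


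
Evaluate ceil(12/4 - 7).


12/4 = 3
3 - 7 = -4
ceil(-4) = -4

-4


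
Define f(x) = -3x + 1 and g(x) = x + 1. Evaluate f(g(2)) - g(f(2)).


-4


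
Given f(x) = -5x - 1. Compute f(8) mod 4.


3


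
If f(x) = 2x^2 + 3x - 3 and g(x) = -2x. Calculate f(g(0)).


g(0) = 0
f(0) = 2*(0)^2 + 3*(0) - 3 = -3

-3


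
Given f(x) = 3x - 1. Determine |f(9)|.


f(9) = 26
|26| = 26

26


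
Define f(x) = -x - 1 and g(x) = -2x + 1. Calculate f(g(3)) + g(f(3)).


f(g(3)) = 4
g(f(3)) = 9
Sum = 13

13


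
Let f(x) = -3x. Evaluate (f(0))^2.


f(0) = 0
(0)^2 = 0

0


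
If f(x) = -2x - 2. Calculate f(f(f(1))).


-14


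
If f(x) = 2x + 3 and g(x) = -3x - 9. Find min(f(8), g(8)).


f(8) = 19
g(8) = -33
min = -33

-33


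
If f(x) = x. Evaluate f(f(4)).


f(4) = 4
f(4) = 4

4


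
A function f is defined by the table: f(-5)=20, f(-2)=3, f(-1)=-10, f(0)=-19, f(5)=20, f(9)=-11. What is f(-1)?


Reading from the table at x = -1

-10


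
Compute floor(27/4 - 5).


27/4 = 6.75
6.75 - 5 = 1.75
floor(1.75) = 1

1


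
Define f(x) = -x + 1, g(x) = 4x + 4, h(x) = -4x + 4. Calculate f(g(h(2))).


h(2) = -4
g(-4) = -12
f(-12) = 13

13


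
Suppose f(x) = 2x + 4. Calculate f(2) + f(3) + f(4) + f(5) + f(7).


f(2) = 8
f(3) = 10
f(4) = 12
f(5) = 14
f(7) = 18
Sum = 62

62


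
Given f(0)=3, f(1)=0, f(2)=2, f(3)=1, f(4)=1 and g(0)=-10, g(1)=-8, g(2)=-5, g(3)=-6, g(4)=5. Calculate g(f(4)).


f(4) = 1
g(1) = -8

-8


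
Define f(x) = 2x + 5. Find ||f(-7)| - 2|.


f(-7) = -9
|-9| = 9
|9 - 2| = 7

7


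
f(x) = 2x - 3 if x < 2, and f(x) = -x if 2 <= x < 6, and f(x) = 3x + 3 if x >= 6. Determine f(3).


-3


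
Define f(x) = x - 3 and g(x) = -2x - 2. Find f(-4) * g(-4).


f(-4) = -7
g(-4) = 6
Product = -42

-42


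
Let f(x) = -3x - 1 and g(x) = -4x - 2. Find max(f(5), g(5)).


f(5) = -16
g(5) = -22
max = -16

-16


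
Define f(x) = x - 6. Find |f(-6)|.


f(-6) = -12
|-12| = 12

12


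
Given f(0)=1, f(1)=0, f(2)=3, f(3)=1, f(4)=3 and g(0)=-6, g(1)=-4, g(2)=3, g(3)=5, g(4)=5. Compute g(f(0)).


f(0) = 1
g(1) = -4

-4


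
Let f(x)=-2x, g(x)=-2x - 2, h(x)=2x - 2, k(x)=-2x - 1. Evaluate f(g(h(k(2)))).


k(2) = -5
h(-5) = -12
g(-12) = 22
f(22) = -44

-44


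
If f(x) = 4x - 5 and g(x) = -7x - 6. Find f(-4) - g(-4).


f(-4) = -21
g(-4) = 22
Difference = -43

-43


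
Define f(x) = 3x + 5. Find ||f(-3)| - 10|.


f(-3) = -4
|-4| = 4
|4 - 10| = 6

6


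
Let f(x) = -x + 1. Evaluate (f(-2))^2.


f(-2) = 3
(3)^2 = 9

9


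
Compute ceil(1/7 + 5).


1/7 = 0.1429
0.1429 + 5 = 5.1429
ceil(5.1429) = 6

6


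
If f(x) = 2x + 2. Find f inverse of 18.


Solve 2x + 2 = 18
x = (18 - 2) / 2 = 8

8


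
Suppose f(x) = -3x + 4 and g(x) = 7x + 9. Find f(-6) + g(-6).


f(-6) = 22
g(-6) = -33
Sum = -11

-11


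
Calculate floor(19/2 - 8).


19/2 = 9.5
9.5 - 8 = 1.5
floor(1.5) = 1

1


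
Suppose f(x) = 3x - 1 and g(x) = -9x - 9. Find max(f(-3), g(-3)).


f(-3) = -10
g(-3) = 18
max = 18

18


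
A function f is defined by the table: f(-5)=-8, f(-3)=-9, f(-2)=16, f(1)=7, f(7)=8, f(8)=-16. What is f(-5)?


Reading from the table at x = -5

-8


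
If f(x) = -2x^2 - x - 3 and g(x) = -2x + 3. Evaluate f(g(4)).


g(4) = -5
f(-5) = (-2)*(-5)^2 - 1*(-5) - 3 = -48

-48


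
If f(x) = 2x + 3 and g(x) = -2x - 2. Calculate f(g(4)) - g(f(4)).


f(g(4)) = -17
g(f(4)) = -24
Difference = 7

7


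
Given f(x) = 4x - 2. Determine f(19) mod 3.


f(19) = 74
74 mod 3 = 2

2


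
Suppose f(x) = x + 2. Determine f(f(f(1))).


f(1) = 3
f(3) = 5
f(5) = 7

7


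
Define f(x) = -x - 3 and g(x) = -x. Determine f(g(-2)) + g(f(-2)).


f(g(-2)) = -5
g(f(-2)) = 1
Sum = -4

-4


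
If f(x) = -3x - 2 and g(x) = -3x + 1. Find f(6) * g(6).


f(6) = -20
g(6) = -17
Product = 340

340


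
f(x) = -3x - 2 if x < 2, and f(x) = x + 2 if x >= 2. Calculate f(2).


2 satisfies x >= 2
f(2) = 4

4


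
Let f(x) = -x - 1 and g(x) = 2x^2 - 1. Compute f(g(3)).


-18


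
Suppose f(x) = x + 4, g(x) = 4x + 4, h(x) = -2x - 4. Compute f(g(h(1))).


h(1) = -6
g(-6) = -20
f(-20) = -16

-16


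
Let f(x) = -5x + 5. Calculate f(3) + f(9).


f(3) = -10
f(9) = -40
Sum = -50

-50


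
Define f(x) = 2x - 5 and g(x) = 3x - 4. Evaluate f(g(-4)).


-37


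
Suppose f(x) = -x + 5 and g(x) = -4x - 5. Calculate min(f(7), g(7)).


f(7) = -2
g(7) = -33
min = -33

-33


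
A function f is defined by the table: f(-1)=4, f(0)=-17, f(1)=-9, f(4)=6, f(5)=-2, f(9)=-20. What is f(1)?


Reading from the table at x = 1

-9


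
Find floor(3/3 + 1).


3/3 = 1
1 + 1 = 2
floor(2) = 2

2


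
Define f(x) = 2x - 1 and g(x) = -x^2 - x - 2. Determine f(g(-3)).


-17


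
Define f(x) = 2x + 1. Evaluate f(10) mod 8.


f(10) = 21
21 mod 8 = 5

5


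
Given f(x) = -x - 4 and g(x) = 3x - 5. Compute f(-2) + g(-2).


f(-2) = -2
g(-2) = -11
Sum = -13

-13


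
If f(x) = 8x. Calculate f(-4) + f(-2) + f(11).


f(-4) = -32
f(-2) = -16
f(11) = 88
Sum = 40

40


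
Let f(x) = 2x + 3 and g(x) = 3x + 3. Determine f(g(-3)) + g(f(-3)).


f(g(-3)) = -9
g(f(-3)) = -6
Sum = -15

-15


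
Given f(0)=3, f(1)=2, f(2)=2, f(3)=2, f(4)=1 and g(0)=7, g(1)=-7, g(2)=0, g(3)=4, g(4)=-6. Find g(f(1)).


f(1) = 2
g(2) = 0

0


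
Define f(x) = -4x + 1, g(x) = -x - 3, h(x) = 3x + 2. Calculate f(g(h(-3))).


h(-3) = -7
g(-7) = 4
f(4) = -15

-15


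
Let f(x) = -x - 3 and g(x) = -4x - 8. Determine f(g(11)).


g(11) = -52
f(-52) = 49

49


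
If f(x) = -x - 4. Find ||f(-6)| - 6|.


f(-6) = 2
|2| = 2
|2 - 6| = 4

4


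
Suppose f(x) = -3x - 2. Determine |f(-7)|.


19


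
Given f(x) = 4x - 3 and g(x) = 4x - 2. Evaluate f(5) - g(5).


-1


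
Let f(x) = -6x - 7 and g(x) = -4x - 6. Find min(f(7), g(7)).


-49


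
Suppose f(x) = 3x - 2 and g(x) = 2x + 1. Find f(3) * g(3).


f(3) = 7
g(3) = 7
Product = 49

49


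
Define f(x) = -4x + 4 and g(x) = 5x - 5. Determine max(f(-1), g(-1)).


f(-1) = 8
g(-1) = -10
max = 8

8


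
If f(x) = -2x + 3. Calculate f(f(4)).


f(4) = -5
f(-5) = 13

13


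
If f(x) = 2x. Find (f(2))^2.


16


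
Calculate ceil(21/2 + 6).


21/2 = 10.5
10.5 + 6 = 16.5
ceil(16.5) = 17

17


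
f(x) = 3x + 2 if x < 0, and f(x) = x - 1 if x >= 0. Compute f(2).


2 satisfies x >= 0
f(2) = 1

1


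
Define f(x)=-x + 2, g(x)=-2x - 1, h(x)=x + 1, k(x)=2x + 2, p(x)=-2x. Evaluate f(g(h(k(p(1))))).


p(1) = -2
k(-2) = -2
h(-2) = -1
g(-1) = 1
f(1) = 1

1


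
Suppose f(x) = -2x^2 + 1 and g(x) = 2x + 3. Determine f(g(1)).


g(1) = 5
f(5) = (-2)*(5)^2 + 1 = -49

-49


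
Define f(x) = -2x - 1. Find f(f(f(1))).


f(1) = -3
f(-3) = 5
f(5) = -11

-11


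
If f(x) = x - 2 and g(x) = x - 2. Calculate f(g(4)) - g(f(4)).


f(g(4)) = 0
g(f(4)) = 0
Difference = 0

0


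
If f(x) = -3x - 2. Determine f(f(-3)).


f(-3) = 7
f(7) = -23

-23


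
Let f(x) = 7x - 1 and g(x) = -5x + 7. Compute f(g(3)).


g(3) = -8
f(-8) = -57

-57


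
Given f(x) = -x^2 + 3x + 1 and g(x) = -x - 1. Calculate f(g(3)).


g(3) = -4
f(-4) = (-1)*(-4)^2 + 3*(-4) + 1 = -27

-27


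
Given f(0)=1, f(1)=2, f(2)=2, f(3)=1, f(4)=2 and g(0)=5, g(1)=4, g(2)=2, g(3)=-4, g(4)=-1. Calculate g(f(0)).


f(0) = 1
g(1) = 4

4


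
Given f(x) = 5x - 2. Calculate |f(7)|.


f(7) = 33
|33| = 33

33


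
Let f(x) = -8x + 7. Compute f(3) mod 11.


f(3) = -17
-17 mod 11 = 5

5


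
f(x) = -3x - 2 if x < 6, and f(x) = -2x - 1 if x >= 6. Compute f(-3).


-3 satisfies x < 6
f(-3) = 7

7


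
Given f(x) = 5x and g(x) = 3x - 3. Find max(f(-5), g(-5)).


-18


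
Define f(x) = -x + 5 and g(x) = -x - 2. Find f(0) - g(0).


f(0) = 5
g(0) = -2
Difference = 7

7


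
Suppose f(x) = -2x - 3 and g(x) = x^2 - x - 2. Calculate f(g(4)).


-23


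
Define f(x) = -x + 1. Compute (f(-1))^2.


f(-1) = 2
(2)^2 = 4

4


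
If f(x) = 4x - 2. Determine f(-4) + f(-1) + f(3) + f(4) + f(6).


f(-4) = -18
f(-1) = -6
f(3) = 10
f(4) = 14
f(6) = 22
Sum = 22

22


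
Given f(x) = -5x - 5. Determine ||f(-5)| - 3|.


f(-5) = 20
|20| = 20
|20 - 3| = 17

17


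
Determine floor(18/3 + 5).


11


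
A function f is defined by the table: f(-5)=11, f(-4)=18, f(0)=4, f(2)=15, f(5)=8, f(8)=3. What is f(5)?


Reading from the table at x = 5

8


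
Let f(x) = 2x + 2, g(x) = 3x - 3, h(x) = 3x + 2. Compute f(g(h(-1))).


h(-1) = -1
g(-1) = -6
f(-6) = -10

-10


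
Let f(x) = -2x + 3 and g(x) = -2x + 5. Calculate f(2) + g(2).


f(2) = -1
g(2) = 1
Sum = 0

0


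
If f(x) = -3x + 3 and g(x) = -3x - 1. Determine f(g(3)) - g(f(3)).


f(g(3)) = 33
g(f(3)) = 17
Difference = 16

16


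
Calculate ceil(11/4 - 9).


11/4 = 2.75
2.75 - 9 = -6.25
ceil(-6.25) = -6

-6


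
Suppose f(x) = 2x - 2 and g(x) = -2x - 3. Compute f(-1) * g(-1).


4


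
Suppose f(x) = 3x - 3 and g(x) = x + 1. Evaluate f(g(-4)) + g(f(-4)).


-26


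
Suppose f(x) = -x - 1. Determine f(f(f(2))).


f(2) = -3
f(-3) = 2
f(2) = -3

-3


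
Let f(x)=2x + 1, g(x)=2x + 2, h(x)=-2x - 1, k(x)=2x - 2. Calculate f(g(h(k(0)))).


k(0) = -2
h(-2) = 3
g(3) = 8
f(8) = 17

17


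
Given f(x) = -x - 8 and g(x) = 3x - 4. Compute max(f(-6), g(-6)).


f(-6) = -2
g(-6) = -22
max = -2

-2


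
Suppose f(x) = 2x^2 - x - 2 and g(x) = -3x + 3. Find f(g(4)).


g(4) = -9
f(-9) = 2*(-9)^2 - 1*(-9) - 2 = 169

169


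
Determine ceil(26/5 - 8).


-2


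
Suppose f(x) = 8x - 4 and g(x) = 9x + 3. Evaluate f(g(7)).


g(7) = 66
f(66) = 524

524


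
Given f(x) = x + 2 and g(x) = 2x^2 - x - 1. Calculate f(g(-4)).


g(-4) = 35
f(35) = 37

37


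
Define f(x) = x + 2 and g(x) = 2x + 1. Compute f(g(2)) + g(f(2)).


f(g(2)) = 7
g(f(2)) = 9
Sum = 16

16


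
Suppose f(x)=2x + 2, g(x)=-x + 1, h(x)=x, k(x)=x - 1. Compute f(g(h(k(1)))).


k(1) = 0
h(0) = 0
g(0) = 1
f(1) = 4

4


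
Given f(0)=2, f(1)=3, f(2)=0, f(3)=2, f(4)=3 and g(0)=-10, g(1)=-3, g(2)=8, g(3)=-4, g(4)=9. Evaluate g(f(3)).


f(3) = 2
g(2) = 8

8


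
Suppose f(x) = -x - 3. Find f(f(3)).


3


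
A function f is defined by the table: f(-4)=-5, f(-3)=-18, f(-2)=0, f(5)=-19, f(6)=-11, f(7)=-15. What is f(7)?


Reading from the table at x = 7

-15


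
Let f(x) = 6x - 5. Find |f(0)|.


f(0) = -5
|-5| = 5

5


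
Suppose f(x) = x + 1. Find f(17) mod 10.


f(17) = 18
18 mod 10 = 8

8


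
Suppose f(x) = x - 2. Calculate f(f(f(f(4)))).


f(4) = 2
f(2) = 0
f(0) = -2
f(-2) = -4

-4


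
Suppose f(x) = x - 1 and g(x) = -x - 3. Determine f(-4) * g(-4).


f(-4) = -5
g(-4) = 1
Product = -5

-5


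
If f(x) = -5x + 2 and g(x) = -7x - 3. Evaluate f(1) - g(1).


f(1) = -3
g(1) = -10
Difference = 7

7


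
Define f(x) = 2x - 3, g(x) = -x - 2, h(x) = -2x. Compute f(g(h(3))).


h(3) = -6
g(-6) = 4
f(4) = 5

5


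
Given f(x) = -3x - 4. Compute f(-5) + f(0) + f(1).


f(-5) = 11
f(0) = -4
f(1) = -7
Sum = 0

0


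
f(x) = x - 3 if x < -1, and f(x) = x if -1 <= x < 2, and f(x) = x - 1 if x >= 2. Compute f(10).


10 satisfies x >= 2
f(10) = 9

9


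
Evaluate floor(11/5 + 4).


11/5 = 2.2
2.2 + 4 = 6.2
floor(6.2) = 6

6


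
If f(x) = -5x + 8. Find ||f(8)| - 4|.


f(8) = -32
|-32| = 32
|32 - 4| = 28

28


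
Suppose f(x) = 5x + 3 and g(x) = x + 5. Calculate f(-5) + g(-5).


f(-5) = -22
g(-5) = 0
Sum = -22

-22


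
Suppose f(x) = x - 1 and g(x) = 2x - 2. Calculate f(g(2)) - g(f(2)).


f(g(2)) = 1
g(f(2)) = 0
Difference = 1

1


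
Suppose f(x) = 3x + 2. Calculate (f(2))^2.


f(2) = 8
(8)^2 = 64

64


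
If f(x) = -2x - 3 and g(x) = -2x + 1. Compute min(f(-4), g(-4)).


f(-4) = 5
g(-4) = 9
min = 5

5


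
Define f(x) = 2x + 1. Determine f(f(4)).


f(4) = 9
f(9) = 19

19


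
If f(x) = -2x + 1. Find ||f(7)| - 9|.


f(7) = -13
|-13| = 13
|13 - 9| = 4

4


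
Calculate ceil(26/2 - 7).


26/2 = 13
13 - 7 = 6
ceil(6) = 6

6


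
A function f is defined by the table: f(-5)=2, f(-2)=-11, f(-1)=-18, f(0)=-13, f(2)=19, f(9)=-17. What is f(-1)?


Reading from the table at x = -1

-18


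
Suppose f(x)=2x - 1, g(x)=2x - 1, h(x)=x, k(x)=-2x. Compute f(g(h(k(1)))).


k(1) = -2
h(-2) = -2
g(-2) = -5
f(-5) = -11

-11


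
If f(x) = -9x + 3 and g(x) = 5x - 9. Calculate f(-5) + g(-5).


f(-5) = 48
g(-5) = -34
Sum = 14

14


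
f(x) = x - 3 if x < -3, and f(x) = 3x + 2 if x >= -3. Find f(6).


20


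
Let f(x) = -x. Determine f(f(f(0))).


f(0) = 0
f(0) = 0
f(0) = 0

0


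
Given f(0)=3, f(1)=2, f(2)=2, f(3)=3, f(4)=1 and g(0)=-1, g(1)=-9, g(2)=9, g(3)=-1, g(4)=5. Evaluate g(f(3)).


-1


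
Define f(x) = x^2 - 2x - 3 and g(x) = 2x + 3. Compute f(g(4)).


g(4) = 11
f(11) = 1*(11)^2 - 2*(11) - 3 = 96

96


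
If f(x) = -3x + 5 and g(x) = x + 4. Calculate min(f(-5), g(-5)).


-1


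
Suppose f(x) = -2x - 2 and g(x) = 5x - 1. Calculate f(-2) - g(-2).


f(-2) = 2
g(-2) = -11
Difference = 13

13


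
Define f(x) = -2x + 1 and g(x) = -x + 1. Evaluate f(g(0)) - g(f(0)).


f(g(0)) = -1
g(f(0)) = 0
Difference = -1

-1


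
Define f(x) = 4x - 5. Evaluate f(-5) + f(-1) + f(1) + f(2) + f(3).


f(-5) = -25
f(-1) = -9
f(1) = -1
f(2) = 3
f(3) = 7
Sum = -25

-25


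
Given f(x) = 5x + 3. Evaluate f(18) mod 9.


f(18) = 93
93 mod 9 = 3

3


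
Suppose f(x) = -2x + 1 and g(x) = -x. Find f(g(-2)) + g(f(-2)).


-8


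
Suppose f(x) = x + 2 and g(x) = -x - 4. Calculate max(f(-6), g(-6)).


f(-6) = -4
g(-6) = 2
max = 2

2


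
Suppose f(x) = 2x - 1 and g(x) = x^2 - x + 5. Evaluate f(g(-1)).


g(-1) = 7
f(7) = 13

13


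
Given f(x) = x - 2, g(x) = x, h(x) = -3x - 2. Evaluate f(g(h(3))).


h(3) = -11
g(-11) = -11
f(-11) = -13

-13


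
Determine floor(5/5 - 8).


5/5 = 1
1 - 8 = -7
floor(-7) = -7

-7


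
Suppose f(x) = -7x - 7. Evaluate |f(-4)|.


f(-4) = 21
|21| = 21

21


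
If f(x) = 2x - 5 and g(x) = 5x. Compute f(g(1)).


g(1) = 5
f(5) = 5

5


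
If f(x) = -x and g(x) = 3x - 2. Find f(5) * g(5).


-65


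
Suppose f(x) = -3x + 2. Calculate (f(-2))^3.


512


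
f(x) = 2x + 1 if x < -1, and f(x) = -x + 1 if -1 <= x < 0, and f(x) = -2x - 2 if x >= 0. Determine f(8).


8 satisfies x >= 0
f(8) = -18

-18


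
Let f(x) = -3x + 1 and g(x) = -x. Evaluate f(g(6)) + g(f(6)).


f(g(6)) = 19
g(f(6)) = 17
Sum = 36

36


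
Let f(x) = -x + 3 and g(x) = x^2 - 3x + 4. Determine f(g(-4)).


g(-4) = 32
f(32) = -29

-29


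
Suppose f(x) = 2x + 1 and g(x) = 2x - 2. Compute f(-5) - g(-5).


f(-5) = -9
g(-5) = -12
Difference = 3

3


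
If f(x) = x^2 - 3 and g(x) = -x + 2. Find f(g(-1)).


g(-1) = 3
f(3) = 1*(3)^2 - 3 = 6

6


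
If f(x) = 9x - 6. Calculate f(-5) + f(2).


f(-5) = -51
f(2) = 12
Sum = -39

-39


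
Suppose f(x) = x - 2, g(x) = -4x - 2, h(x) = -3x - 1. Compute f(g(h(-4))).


h(-4) = 11
g(11) = -46
f(-46) = -48

-48


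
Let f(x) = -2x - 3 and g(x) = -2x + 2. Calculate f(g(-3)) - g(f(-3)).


f(g(-3)) = -19
g(f(-3)) = -4
Difference = -15

-15


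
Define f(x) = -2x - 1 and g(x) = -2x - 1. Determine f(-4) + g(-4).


14


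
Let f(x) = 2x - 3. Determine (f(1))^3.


f(1) = -1
(-1)^3 = -1

-1


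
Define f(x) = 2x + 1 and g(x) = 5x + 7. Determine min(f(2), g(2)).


f(2) = 5
g(2) = 17
min = 5

5


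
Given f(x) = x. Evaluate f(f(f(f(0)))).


0


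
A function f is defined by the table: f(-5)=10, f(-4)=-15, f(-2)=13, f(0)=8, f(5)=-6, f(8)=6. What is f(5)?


Reading from the table at x = 5

-6


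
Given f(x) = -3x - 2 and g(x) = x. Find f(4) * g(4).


-56


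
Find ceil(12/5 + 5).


8


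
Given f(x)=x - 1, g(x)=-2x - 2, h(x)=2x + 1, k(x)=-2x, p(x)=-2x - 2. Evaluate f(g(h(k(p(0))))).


p(0) = -2
k(-2) = 4
h(4) = 9
g(9) = -20
f(-20) = -21

-21


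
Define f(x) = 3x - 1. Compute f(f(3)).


23


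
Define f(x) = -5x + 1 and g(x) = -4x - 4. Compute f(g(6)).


141
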